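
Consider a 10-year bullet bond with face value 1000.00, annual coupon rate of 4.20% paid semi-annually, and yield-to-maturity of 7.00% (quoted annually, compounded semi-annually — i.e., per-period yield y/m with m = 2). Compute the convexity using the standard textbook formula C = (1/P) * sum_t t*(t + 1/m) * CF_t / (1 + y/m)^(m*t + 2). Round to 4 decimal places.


Answer: Convexity = 72.7619

Derivation:
Coupon per period c = face * coupon_rate / m = 21.000000
Periods per year m = 2; per-period yield y/m = 0.035000
Number of cashflows N = 20
Cashflows (t years, CF_t, discount factor 1/(1+y/m)^(m*t), PV):
  t = 0.5000: CF_t = 21.000000, DF = 0.966184, PV = 20.289855
  t = 1.0000: CF_t = 21.000000, DF = 0.933511, PV = 19.603725
  t = 1.5000: CF_t = 21.000000, DF = 0.901943, PV = 18.940797
  t = 2.0000: CF_t = 21.000000, DF = 0.871442, PV = 18.300287
  t = 2.5000: CF_t = 21.000000, DF = 0.841973, PV = 17.681437
  t = 3.0000: CF_t = 21.000000, DF = 0.813501, PV = 17.083514
  t = 3.5000: CF_t = 21.000000, DF = 0.785991, PV = 16.505810
  t = 4.0000: CF_t = 21.000000, DF = 0.759412, PV = 15.947643
  t = 4.5000: CF_t = 21.000000, DF = 0.733731, PV = 15.408350
  t = 5.0000: CF_t = 21.000000, DF = 0.708919, PV = 14.887295
  t = 5.5000: CF_t = 21.000000, DF = 0.684946, PV = 14.383860
  t = 6.0000: CF_t = 21.000000, DF = 0.661783, PV = 13.897449
  t = 6.5000: CF_t = 21.000000, DF = 0.639404, PV = 13.427487
  t = 7.0000: CF_t = 21.000000, DF = 0.617782, PV = 12.973418
  t = 7.5000: CF_t = 21.000000, DF = 0.596891, PV = 12.534703
  t = 8.0000: CF_t = 21.000000, DF = 0.576706, PV = 12.110824
  t = 8.5000: CF_t = 21.000000, DF = 0.557204, PV = 11.701279
  t = 9.0000: CF_t = 21.000000, DF = 0.538361, PV = 11.305584
  t = 9.5000: CF_t = 21.000000, DF = 0.520156, PV = 10.923269
  t = 10.0000: CF_t = 1021.000000, DF = 0.502566, PV = 513.119768
Price P = sum_t PV_t = 801.026354
Convexity numerator sum_t t*(t + 1/m) * CF_t / (1+y/m)^(m*t + 2):
  t = 0.5000: term = 9.470398
  t = 1.0000: term = 27.450430
  t = 1.5000: term = 53.044310
  t = 2.0000: term = 85.417568
  t = 2.5000: term = 123.793576
  t = 3.0000: term = 167.450248
  t = 3.5000: term = 215.716906
  t = 4.0000: term = 267.971312
  t = 4.5000: term = 323.636850
  t = 5.0000: term = 382.179855
  t = 5.5000: term = 443.107078
  t = 6.0000: term = 505.963286
  t = 6.5000: term = 570.328986
  t = 7.0000: term = 635.818268
  t = 7.5000: term = 702.076762
  t = 8.0000: term = 768.779707
  t = 8.5000: term = 835.630117
  t = 9.0000: term = 902.357045
  t = 9.5000: term = 968.713951
  t = 10.0000: term = 50295.293370
Convexity = (1/P) * sum = 58284.200023 / 801.026354 = 72.761901


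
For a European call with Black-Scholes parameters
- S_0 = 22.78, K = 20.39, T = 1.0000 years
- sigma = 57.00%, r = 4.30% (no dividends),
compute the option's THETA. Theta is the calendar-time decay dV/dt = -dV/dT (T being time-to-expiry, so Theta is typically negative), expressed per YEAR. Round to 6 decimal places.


Answer: Theta = -2.635357

Derivation:
d1 = 0.5548918832; d2 = -0.0151081168
phi(d1) = 0.3420183001; exp(-qT) = 1.0000000000; exp(-rT) = 0.9579113901
Theta = -S*exp(-qT)*phi(d1)*sigma/(2*sqrt(T)) - r*K*exp(-rT)*N(d2) + q*S*exp(-qT)*N(d1)
N(d1) = 0.7105156930; N(d2) = 0.4939729627; sqrt(T) = 1.0000000000
Term 1 = -22.7800 * 1.0000000000 * 0.3420183001 * 0.5700 / (2 * 1.0000000000) = -2.2204854097
Term 2 = -0.0430 * 20.3900 * 0.9579113901 * 0.4939729627 = -0.4148720692
Term 3 = 0 (no dividend yield, q = 0)
Theta = -2.2204854097 + (-0.4148720692) + (0.0000000000) = -2.635357


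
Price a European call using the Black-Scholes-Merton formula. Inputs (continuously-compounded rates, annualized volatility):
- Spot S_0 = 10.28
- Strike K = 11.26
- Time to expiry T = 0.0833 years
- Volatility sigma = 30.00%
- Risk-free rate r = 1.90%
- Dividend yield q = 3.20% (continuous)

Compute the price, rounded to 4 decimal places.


Answer: Price = 0.0684

Derivation:
d1 = (ln(S/K) + (r - q + 0.5*sigma^2) * T) / (sigma * sqrt(T)) = -1.02085280
d2 = d1 - sigma * sqrt(T) = -1.10743802
exp(-rT) = 0.99841855; exp(-qT) = 0.99733795
C = S_0 * exp(-qT) * N(d1) - K * exp(-rT) * N(d2)
N(d1) = 0.15366209; N(d2) = 0.13405230
C = 10.2800 * 0.99733795 * 0.15366209 - 11.2600 * 0.99841855 * 0.13405230 = 0.0684


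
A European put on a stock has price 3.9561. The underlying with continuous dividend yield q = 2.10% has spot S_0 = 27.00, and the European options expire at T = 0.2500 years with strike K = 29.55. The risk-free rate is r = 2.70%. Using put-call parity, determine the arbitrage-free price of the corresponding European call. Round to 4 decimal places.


Put-call parity: C - P = S_0 * exp(-qT) - K * exp(-rT).
S_0 * exp(-qT) = 27.0000 * 0.99476376 = 26.85862144
K * exp(-rT) = 29.5500 * 0.99327273 = 29.35120917
C = P + S*exp(-qT) - K*exp(-rT)
C = 3.9561 + 26.85862144 - 29.35120917 = 1.4635

Answer: Call price = 1.4635


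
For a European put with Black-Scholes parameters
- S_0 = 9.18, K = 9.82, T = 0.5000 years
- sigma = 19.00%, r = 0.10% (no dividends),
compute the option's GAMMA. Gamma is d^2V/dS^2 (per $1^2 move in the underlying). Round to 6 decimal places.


d1 = -0.4307316226; d2 = -0.5650819111
phi(d1) = 0.3635990976; exp(-qT) = 1.0000000000; exp(-rT) = 0.9995001250
Gamma = exp(-qT) * phi(d1) / (S * sigma * sqrt(T)) = 1.0000000000 * 0.3635990976 / (9.1800 * 0.1900 * 0.7071067812) = 0.294810

Answer: Gamma = 0.294810


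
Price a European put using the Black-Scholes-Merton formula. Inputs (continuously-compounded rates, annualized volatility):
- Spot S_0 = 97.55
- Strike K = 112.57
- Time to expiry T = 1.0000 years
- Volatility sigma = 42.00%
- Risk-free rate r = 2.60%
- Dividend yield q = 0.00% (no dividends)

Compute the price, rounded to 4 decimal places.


Answer: Price = 23.9562

Derivation:
d1 = (ln(S/K) + (r - q + 0.5*sigma^2) * T) / (sigma * sqrt(T)) = -0.06907186
d2 = d1 - sigma * sqrt(T) = -0.48907186
exp(-rT) = 0.97433509; exp(-qT) = 1.00000000
P = K * exp(-rT) * N(-d2) - S_0 * exp(-qT) * N(-d1)
N(-d1) = 0.52753379; N(-d2) = 0.68760459
P = 112.5700 * 0.97433509 * 0.68760459 - 97.5500 * 1.00000000 * 0.52753379 = 23.9562


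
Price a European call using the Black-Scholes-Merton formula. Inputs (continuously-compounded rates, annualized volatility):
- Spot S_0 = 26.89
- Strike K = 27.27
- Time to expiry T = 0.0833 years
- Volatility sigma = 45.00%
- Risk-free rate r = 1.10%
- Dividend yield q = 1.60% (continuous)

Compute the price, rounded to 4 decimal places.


d1 = (ln(S/K) + (r - q + 0.5*sigma^2) * T) / (sigma * sqrt(T)) = -0.04631354
d2 = d1 - sigma * sqrt(T) = -0.17619136
exp(-rT) = 0.99908412; exp(-qT) = 0.99866809
C = S_0 * exp(-qT) * N(d1) - K * exp(-rT) * N(d2)
N(d1) = 0.48153017; N(d2) = 0.43007180
C = 26.8900 * 0.99866809 * 0.48153017 - 27.2700 * 0.99908412 * 0.43007180 = 1.2138

Answer: Price = 1.2138


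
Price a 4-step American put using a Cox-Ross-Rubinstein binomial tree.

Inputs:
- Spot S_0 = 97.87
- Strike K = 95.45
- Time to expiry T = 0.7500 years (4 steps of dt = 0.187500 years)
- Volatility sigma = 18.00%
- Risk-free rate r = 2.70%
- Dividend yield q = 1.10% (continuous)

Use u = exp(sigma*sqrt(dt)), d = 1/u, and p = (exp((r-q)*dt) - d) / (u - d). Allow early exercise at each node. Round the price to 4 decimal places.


Answer: Price = V(0,0) = 4.3702

Derivation:
dt = T/N = 0.187500
u = exp(sigma*sqrt(dt)) = 1.081060; d = 1/u = 0.925018
p = (exp((r-q)*dt) - d) / (u - d) = 0.499779
Discount per step: exp(-r*dt) = 0.994950
Stock lattice S(k, i) with i counting down-moves:
  k=0: S(0,0) = 97.8700
  k=1: S(1,0) = 105.8034; S(1,1) = 90.5315
  k=2: S(2,0) = 114.3798; S(2,1) = 97.8700; S(2,2) = 83.7432
  k=3: S(3,0) = 123.6515; S(3,1) = 105.8034; S(3,2) = 90.5315; S(3,3) = 77.4640
  k=4: S(4,0) = 133.6747; S(4,1) = 114.3798; S(4,2) = 97.8700; S(4,3) = 83.7432; S(4,4) = 71.6556
Terminal payoffs V(N, i) = max(K - S_T, 0):
  V(4,0) = 0.000000; V(4,1) = 0.000000; V(4,2) = 0.000000; V(4,3) = 11.706756; V(4,4) = 23.794428
Backward induction: V(k, i) = exp(-r*dt) * [p * V(k+1, i) + (1-p) * V(k+1, i+1)]; then take max(V_cont, immediate exercise) for American.
  V(3,0) = exp(-r*dt) * [p*0.000000 + (1-p)*0.000000] = 0.000000; exercise = 0.000000; V(3,0) = max -> 0.000000
  V(3,1) = exp(-r*dt) * [p*0.000000 + (1-p)*0.000000] = 0.000000; exercise = 0.000000; V(3,1) = max -> 0.000000
  V(3,2) = exp(-r*dt) * [p*0.000000 + (1-p)*11.706756] = 5.826398; exercise = 4.918507; V(3,2) = max -> 5.826398
  V(3,3) = exp(-r*dt) * [p*11.706756 + (1-p)*23.794428] = 17.663618; exercise = 17.986008; V(3,3) = max -> 17.986008
  V(2,0) = exp(-r*dt) * [p*0.000000 + (1-p)*0.000000] = 0.000000; exercise = 0.000000; V(2,0) = max -> 0.000000
  V(2,1) = exp(-r*dt) * [p*0.000000 + (1-p)*5.826398] = 2.899771; exercise = 0.000000; V(2,1) = max -> 2.899771
  V(2,2) = exp(-r*dt) * [p*5.826398 + (1-p)*17.986008] = 11.848758; exercise = 11.706756; V(2,2) = max -> 11.848758
  V(1,0) = exp(-r*dt) * [p*0.000000 + (1-p)*2.899771] = 1.443203; exercise = 0.000000; V(1,0) = max -> 1.443203
  V(1,1) = exp(-r*dt) * [p*2.899771 + (1-p)*11.848758] = 7.338997; exercise = 4.918507; V(1,1) = max -> 7.338997
  V(0,0) = exp(-r*dt) * [p*1.443203 + (1-p)*7.338997] = 4.370224; exercise = 0.000000; V(0,0) = max -> 4.370224


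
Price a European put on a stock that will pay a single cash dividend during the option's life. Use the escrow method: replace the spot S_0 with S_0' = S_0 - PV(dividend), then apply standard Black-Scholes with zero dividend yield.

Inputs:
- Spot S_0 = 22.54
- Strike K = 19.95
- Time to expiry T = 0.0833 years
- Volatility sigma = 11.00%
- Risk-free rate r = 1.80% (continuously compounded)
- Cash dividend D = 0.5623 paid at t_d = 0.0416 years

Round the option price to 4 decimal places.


Answer: Price = 0.0002

Derivation:
PV(D) = D * exp(-r * t_d) = 0.5623 * 0.99925148 = 0.56187911
S_0' = S_0 - PV(D) = 22.5400 - 0.56187911 = 21.97812089
d1 = (ln(S_0'/K) + (r + sigma^2/2)*T) / (sigma*sqrt(T)) = 3.11269828
d2 = d1 - sigma*sqrt(T) = 3.08095037
exp(-rT) = 0.99850172
N(-d1) = 0.00092693; N(-d2) = 0.00103171
P = K * exp(-rT) * N(-d2) - S_0' * N(-d1) = 19.9500 * 0.99850172 * 0.00103171 - 21.97812089 * 0.00092693 = 0.0002


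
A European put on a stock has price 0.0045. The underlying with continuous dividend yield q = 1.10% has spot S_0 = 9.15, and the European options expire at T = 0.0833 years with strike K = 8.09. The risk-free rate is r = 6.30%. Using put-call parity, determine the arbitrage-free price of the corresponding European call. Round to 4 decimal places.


Answer: Call price = 1.0985

Derivation:
Put-call parity: C - P = S_0 * exp(-qT) - K * exp(-rT).
S_0 * exp(-qT) = 9.1500 * 0.99908412 = 9.14161970
K * exp(-rT) = 8.0900 * 0.99476585 = 8.04765570
C = P + S*exp(-qT) - K*exp(-rT)
C = 0.0045 + 9.14161970 - 8.04765570 = 1.0985


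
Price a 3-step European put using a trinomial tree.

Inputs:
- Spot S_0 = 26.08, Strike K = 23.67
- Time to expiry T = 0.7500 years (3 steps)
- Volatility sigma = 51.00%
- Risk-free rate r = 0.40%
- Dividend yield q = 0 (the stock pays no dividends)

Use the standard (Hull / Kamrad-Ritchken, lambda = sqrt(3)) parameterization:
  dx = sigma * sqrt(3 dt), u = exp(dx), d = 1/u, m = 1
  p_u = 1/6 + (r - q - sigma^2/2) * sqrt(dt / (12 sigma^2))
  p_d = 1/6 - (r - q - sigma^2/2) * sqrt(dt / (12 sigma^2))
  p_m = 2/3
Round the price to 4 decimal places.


Answer: Price = V(0,0) = 3.1575

Derivation:
dt = T/N = 0.250000; dx = sigma*sqrt(3*dt) = 0.441673
u = exp(dx) = 1.555307; d = 1/u = 0.642960
p_u = 0.130993, p_m = 0.666667, p_d = 0.202341
Discount per step: exp(-r*dt) = 0.999000
Stock lattice S(k, j) with j the centered position index:
  k=0: S(0,+0) = 26.0800
  k=1: S(1,-1) = 16.7684; S(1,+0) = 26.0800; S(1,+1) = 40.5624
  k=2: S(2,-2) = 10.7814; S(2,-1) = 16.7684; S(2,+0) = 26.0800; S(2,+1) = 40.5624; S(2,+2) = 63.0870
  k=3: S(3,-3) = 6.9320; S(3,-2) = 10.7814; S(3,-1) = 16.7684; S(3,+0) = 26.0800; S(3,+1) = 40.5624; S(3,+2) = 63.0870; S(3,+3) = 98.1196
Terminal payoffs V(N, j) = max(K - S_T, 0):
  V(3,-3) = 16.737990; V(3,-2) = 12.888596; V(3,-1) = 6.901606; V(3,+0) = 0.000000; V(3,+1) = 0.000000; V(3,+2) = 0.000000; V(3,+3) = 0.000000
Backward induction: V(k, j) = exp(-r*dt) * [p_u * V(k+1, j+1) + p_m * V(k+1, j) + p_d * V(k+1, j-1)]
  V(2,-2) = exp(-r*dt) * [p_u*6.901606 + p_m*12.888596 + p_d*16.737990] = 12.870356
  V(2,-1) = exp(-r*dt) * [p_u*0.000000 + p_m*6.901606 + p_d*12.888596] = 7.201753
  V(2,+0) = exp(-r*dt) * [p_u*0.000000 + p_m*0.000000 + p_d*6.901606] = 1.395080
  V(2,+1) = exp(-r*dt) * [p_u*0.000000 + p_m*0.000000 + p_d*0.000000] = 0.000000
  V(2,+2) = exp(-r*dt) * [p_u*0.000000 + p_m*0.000000 + p_d*0.000000] = 0.000000
  V(1,-1) = exp(-r*dt) * [p_u*1.395080 + p_m*7.201753 + p_d*12.870356] = 7.580526
  V(1,+0) = exp(-r*dt) * [p_u*0.000000 + p_m*1.395080 + p_d*7.201753] = 2.384875
  V(1,+1) = exp(-r*dt) * [p_u*0.000000 + p_m*0.000000 + p_d*1.395080] = 0.281999
  V(0,+0) = exp(-r*dt) * [p_u*0.281999 + p_m*2.384875 + p_d*7.580526] = 3.157546


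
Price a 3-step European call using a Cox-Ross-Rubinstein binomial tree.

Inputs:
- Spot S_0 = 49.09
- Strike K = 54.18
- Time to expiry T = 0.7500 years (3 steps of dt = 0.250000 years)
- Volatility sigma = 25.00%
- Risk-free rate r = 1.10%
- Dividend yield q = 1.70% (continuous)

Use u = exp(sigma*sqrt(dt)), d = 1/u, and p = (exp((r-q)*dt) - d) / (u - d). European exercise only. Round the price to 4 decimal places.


dt = T/N = 0.250000
u = exp(sigma*sqrt(dt)) = 1.133148; d = 1/u = 0.882497
p = (exp((r-q)*dt) - d) / (u - d) = 0.462811
Discount per step: exp(-r*dt) = 0.997254
Stock lattice S(k, i) with i counting down-moves:
  k=0: S(0,0) = 49.0900
  k=1: S(1,0) = 55.6263; S(1,1) = 43.3218
  k=2: S(2,0) = 63.0328; S(2,1) = 49.0900; S(2,2) = 38.2313
  k=3: S(3,0) = 71.4255; S(3,1) = 55.6263; S(3,2) = 43.3218; S(3,3) = 33.7390
Terminal payoffs V(N, i) = max(S_T - K, 0):
  V(3,0) = 17.245529; V(3,1) = 1.446258; V(3,2) = 0.000000; V(3,3) = 0.000000
Backward induction: V(k, i) = exp(-r*dt) * [p * V(k+1, i) + (1-p) * V(k+1, i+1)].
  V(2,0) = exp(-r*dt) * [p*17.245529 + (1-p)*1.446258] = 8.734277
  V(2,1) = exp(-r*dt) * [p*1.446258 + (1-p)*0.000000] = 0.667505
  V(2,2) = exp(-r*dt) * [p*0.000000 + (1-p)*0.000000] = 0.000000
  V(1,0) = exp(-r*dt) * [p*8.734277 + (1-p)*0.667505] = 4.388808
  V(1,1) = exp(-r*dt) * [p*0.667505 + (1-p)*0.000000] = 0.308080
  V(0,0) = exp(-r*dt) * [p*4.388808 + (1-p)*0.308080] = 2.190652

Answer: Price = V(0,0) = 2.1907


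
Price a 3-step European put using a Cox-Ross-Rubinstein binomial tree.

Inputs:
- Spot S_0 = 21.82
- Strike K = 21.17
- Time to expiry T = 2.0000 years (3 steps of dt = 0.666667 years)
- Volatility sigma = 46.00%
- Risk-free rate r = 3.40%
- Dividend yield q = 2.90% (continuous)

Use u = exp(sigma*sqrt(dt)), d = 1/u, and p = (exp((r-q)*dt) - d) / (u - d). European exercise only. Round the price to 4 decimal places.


dt = T/N = 0.666667
u = exp(sigma*sqrt(dt)) = 1.455848; d = 1/u = 0.686885
p = (exp((r-q)*dt) - d) / (u - d) = 0.411533
Discount per step: exp(-r*dt) = 0.977588
Stock lattice S(k, i) with i counting down-moves:
  k=0: S(0,0) = 21.8200
  k=1: S(1,0) = 31.7666; S(1,1) = 14.9878
  k=2: S(2,0) = 46.2473; S(2,1) = 21.8200; S(2,2) = 10.2949
  k=3: S(3,0) = 67.3291; S(3,1) = 31.7666; S(3,2) = 14.9878; S(3,3) = 7.0714
Terminal payoffs V(N, i) = max(K - S_T, 0):
  V(3,0) = 0.000000; V(3,1) = 0.000000; V(3,2) = 6.182170; V(3,3) = 14.098577
Backward induction: V(k, i) = exp(-r*dt) * [p * V(k+1, i) + (1-p) * V(k+1, i+1)].
  V(2,0) = exp(-r*dt) * [p*0.000000 + (1-p)*0.000000] = 0.000000
  V(2,1) = exp(-r*dt) * [p*0.000000 + (1-p)*6.182170] = 3.556466
  V(2,2) = exp(-r*dt) * [p*6.182170 + (1-p)*14.098577] = 10.597752
  V(1,0) = exp(-r*dt) * [p*0.000000 + (1-p)*3.556466] = 2.045957
  V(1,1) = exp(-r*dt) * [p*3.556466 + (1-p)*10.597752] = 7.527457
  V(0,0) = exp(-r*dt) * [p*2.045957 + (1-p)*7.527457] = 5.153490

Answer: Price = V(0,0) = 5.1535


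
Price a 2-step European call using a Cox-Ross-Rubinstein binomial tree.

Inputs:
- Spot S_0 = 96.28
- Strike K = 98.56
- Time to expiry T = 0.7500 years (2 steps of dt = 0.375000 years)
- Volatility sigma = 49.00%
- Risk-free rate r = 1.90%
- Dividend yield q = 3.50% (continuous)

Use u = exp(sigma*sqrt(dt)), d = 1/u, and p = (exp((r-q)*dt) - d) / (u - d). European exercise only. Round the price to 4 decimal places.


Answer: Price = V(0,0) = 13.1014

Derivation:
dt = T/N = 0.375000
u = exp(sigma*sqrt(dt)) = 1.349943; d = 1/u = 0.740772
p = (exp((r-q)*dt) - d) / (u - d) = 0.415722
Discount per step: exp(-r*dt) = 0.992900
Stock lattice S(k, i) with i counting down-moves:
  k=0: S(0,0) = 96.2800
  k=1: S(1,0) = 129.9725; S(1,1) = 71.3215
  k=2: S(2,0) = 175.4555; S(2,1) = 96.2800; S(2,2) = 52.8330
Terminal payoffs V(N, i) = max(S_T - K, 0):
  V(2,0) = 76.895526; V(2,1) = 0.000000; V(2,2) = 0.000000
Backward induction: V(k, i) = exp(-r*dt) * [p * V(k+1, i) + (1-p) * V(k+1, i+1)].
  V(1,0) = exp(-r*dt) * [p*76.895526 + (1-p)*0.000000] = 31.740224
  V(1,1) = exp(-r*dt) * [p*0.000000 + (1-p)*0.000000] = 0.000000
  V(0,0) = exp(-r*dt) * [p*31.740224 + (1-p)*0.000000] = 13.101436


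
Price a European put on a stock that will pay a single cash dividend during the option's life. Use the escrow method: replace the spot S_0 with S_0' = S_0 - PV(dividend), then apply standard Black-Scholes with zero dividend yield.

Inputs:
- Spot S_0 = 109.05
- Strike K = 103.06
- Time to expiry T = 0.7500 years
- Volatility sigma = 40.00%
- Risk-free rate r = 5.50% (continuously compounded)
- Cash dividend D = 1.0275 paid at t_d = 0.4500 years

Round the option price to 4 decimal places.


PV(D) = D * exp(-r * t_d) = 1.0275 * 0.97555377 = 1.00238150
S_0' = S_0 - PV(D) = 109.0500 - 1.00238150 = 108.04761850
d1 = (ln(S_0'/K) + (r + sigma^2/2)*T) / (sigma*sqrt(T)) = 0.42871346
d2 = d1 - sigma*sqrt(T) = 0.08230330
exp(-rT) = 0.95958920
N(-d1) = 0.33406588; N(-d2) = 0.46720277
P = K * exp(-rT) * N(-d2) - S_0' * N(-d1) = 103.0600 * 0.95958920 * 0.46720277 - 108.04761850 * 0.33406588 = 10.1091

Answer: Price = 10.1091


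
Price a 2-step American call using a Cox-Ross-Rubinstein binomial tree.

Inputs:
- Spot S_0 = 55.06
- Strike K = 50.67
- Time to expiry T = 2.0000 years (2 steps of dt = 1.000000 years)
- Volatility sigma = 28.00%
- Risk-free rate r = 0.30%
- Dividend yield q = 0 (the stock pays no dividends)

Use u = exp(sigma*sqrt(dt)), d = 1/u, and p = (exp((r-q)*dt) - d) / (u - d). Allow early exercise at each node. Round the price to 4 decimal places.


Answer: Price = V(0,0) = 10.7755

Derivation:
dt = T/N = 1.000000
u = exp(sigma*sqrt(dt)) = 1.323130; d = 1/u = 0.755784
p = (exp((r-q)*dt) - d) / (u - d) = 0.435749
Discount per step: exp(-r*dt) = 0.997004
Stock lattice S(k, i) with i counting down-moves:
  k=0: S(0,0) = 55.0600
  k=1: S(1,0) = 72.8515; S(1,1) = 41.6135
  k=2: S(2,0) = 96.3920; S(2,1) = 55.0600; S(2,2) = 31.4508
Terminal payoffs V(N, i) = max(S_T - K, 0):
  V(2,0) = 45.722028; V(2,1) = 4.390000; V(2,2) = 0.000000
Backward induction: V(k, i) = exp(-r*dt) * [p * V(k+1, i) + (1-p) * V(k+1, i+1)]; then take max(V_cont, immediate exercise) for American.
  V(1,0) = exp(-r*dt) * [p*45.722028 + (1-p)*4.390000] = 22.333310; exercise = 22.181527; V(1,0) = max -> 22.333310
  V(1,1) = exp(-r*dt) * [p*4.390000 + (1-p)*0.000000] = 1.907210; exercise = 0.000000; V(1,1) = max -> 1.907210
  V(0,0) = exp(-r*dt) * [p*22.333310 + (1-p)*1.907210] = 10.775498; exercise = 4.390000; V(0,0) = max -> 10.775498


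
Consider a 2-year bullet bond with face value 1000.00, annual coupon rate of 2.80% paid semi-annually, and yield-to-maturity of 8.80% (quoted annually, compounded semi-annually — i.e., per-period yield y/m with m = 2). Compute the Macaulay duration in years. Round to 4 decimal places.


Coupon per period c = face * coupon_rate / m = 14.000000
Periods per year m = 2; per-period yield y/m = 0.044000
Number of cashflows N = 4
Cashflows (t years, CF_t, discount factor 1/(1+y/m)^(m*t), PV):
  t = 0.5000: CF_t = 14.000000, DF = 0.957854, PV = 13.409962
  t = 1.0000: CF_t = 14.000000, DF = 0.917485, PV = 12.844791
  t = 1.5000: CF_t = 14.000000, DF = 0.878817, PV = 12.303440
  t = 2.0000: CF_t = 1014.000000, DF = 0.841779, PV = 853.563745
Price P = sum_t PV_t = 892.121937
Macaulay numerator sum_t t * PV_t:
  t * PV_t at t = 0.5000: 6.704981
  t * PV_t at t = 1.0000: 12.844791
  t * PV_t at t = 1.5000: 18.455159
  t * PV_t at t = 2.0000: 1707.127490
Macaulay duration D = (sum_t t * PV_t) / P = 1745.132422 / 892.121937 = 1.956159

Answer: Macaulay duration = 1.9562 years


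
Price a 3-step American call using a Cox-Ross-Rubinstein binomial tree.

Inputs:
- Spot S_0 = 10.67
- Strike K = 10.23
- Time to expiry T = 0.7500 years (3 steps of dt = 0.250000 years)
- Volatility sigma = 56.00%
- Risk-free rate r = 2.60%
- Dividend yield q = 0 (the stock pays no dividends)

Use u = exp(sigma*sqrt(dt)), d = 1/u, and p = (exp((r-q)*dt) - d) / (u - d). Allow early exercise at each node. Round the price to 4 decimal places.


Answer: Price = V(0,0) = 2.4730

Derivation:
dt = T/N = 0.250000
u = exp(sigma*sqrt(dt)) = 1.323130; d = 1/u = 0.755784
p = (exp((r-q)*dt) - d) / (u - d) = 0.441948
Discount per step: exp(-r*dt) = 0.993521
Stock lattice S(k, i) with i counting down-moves:
  k=0: S(0,0) = 10.6700
  k=1: S(1,0) = 14.1178; S(1,1) = 8.0642
  k=2: S(2,0) = 18.6797; S(2,1) = 10.6700; S(2,2) = 6.0948
  k=3: S(3,0) = 24.7156; S(3,1) = 14.1178; S(3,2) = 8.0642; S(3,3) = 4.6064
Terminal payoffs V(N, i) = max(S_T - K, 0):
  V(3,0) = 14.485636; V(3,1) = 3.887795; V(3,2) = 0.000000; V(3,3) = 0.000000
Backward induction: V(k, i) = exp(-r*dt) * [p * V(k+1, i) + (1-p) * V(k+1, i+1)]; then take max(V_cont, immediate exercise) for American.
  V(2,0) = exp(-r*dt) * [p*14.485636 + (1-p)*3.887795] = 8.515955; exercise = 8.449676; V(2,0) = max -> 8.515955
  V(2,1) = exp(-r*dt) * [p*3.887795 + (1-p)*0.000000] = 1.707071; exercise = 0.440000; V(2,1) = max -> 1.707071
  V(2,2) = exp(-r*dt) * [p*0.000000 + (1-p)*0.000000] = 0.000000; exercise = 0.000000; V(2,2) = max -> 0.000000
  V(1,0) = exp(-r*dt) * [p*8.515955 + (1-p)*1.707071] = 4.685687; exercise = 3.887795; V(1,0) = max -> 4.685687
  V(1,1) = exp(-r*dt) * [p*1.707071 + (1-p)*0.000000] = 0.749549; exercise = 0.000000; V(1,1) = max -> 0.749549
  V(0,0) = exp(-r*dt) * [p*4.685687 + (1-p)*0.749549] = 2.472990; exercise = 0.440000; V(0,0) = max -> 2.472990


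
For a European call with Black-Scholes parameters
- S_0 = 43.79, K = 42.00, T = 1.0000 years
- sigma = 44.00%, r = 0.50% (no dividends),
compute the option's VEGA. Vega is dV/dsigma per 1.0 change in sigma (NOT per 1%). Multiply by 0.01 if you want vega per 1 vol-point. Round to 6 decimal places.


Answer: Vega = 16.564435

Derivation:
d1 = 0.3262178694; d2 = -0.1137821306
phi(d1) = 0.3782697996; exp(-qT) = 1.0000000000; exp(-rT) = 0.9950124792
Vega = S * exp(-qT) * phi(d1) * sqrt(T) = 43.7900 * 1.0000000000 * 0.3782697996 * 1.0000000000 = 16.564435


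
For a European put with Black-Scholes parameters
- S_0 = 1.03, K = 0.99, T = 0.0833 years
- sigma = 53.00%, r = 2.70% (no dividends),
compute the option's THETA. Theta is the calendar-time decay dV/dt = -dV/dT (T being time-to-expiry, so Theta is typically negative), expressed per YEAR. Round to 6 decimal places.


d1 = 0.3501254945; d2 = 0.1971582758
phi(d1) = 0.3752238626; exp(-qT) = 1.0000000000; exp(-rT) = 0.9977534273
Theta = -S*exp(-qT)*phi(d1)*sigma/(2*sqrt(T)) + r*K*exp(-rT)*N(-d2) - q*S*exp(-qT)*N(-d1)
N(-d1) = 0.3631222593; N(-d2) = 0.4218518404; sqrt(T) = 0.2886173938
Term 1 = -1.0300 * 1.0000000000 * 0.3752238626 * 0.5300 / (2 * 0.2886173938) = -0.3548550971
Term 2 = 0.0270 * 0.9900 * 0.9977534273 * 0.4218518404 = 0.0112507671
Term 3 = 0 (no dividend yield, q = 0)
Theta = -0.3548550971 + (0.0112507671) + (0.0000000000) = -0.343604

Answer: Theta = -0.343604


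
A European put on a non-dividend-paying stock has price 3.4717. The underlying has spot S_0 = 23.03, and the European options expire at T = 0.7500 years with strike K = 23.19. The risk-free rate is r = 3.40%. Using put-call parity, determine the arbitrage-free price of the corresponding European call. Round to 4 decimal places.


Put-call parity: C - P = S_0 * exp(-qT) - K * exp(-rT).
S_0 * exp(-qT) = 23.0300 * 1.00000000 = 23.03000000
K * exp(-rT) = 23.1900 * 0.97482238 = 22.60613097
C = P + S*exp(-qT) - K*exp(-rT)
C = 3.4717 + 23.03000000 - 22.60613097 = 3.8956

Answer: Call price = 3.8956


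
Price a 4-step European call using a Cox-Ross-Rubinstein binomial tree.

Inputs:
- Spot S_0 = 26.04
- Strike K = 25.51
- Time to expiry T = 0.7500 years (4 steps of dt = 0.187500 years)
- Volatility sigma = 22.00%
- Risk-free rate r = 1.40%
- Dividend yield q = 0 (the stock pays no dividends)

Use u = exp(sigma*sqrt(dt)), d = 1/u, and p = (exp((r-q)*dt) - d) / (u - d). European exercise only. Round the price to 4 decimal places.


Answer: Price = V(0,0) = 2.3394

Derivation:
dt = T/N = 0.187500
u = exp(sigma*sqrt(dt)) = 1.099948; d = 1/u = 0.909134
p = (exp((r-q)*dt) - d) / (u - d) = 0.489977
Discount per step: exp(-r*dt) = 0.997378
Stock lattice S(k, i) with i counting down-moves:
  k=0: S(0,0) = 26.0400
  k=1: S(1,0) = 28.6426; S(1,1) = 23.6738
  k=2: S(2,0) = 31.5054; S(2,1) = 26.0400; S(2,2) = 21.5227
  k=3: S(3,0) = 34.6543; S(3,1) = 28.6426; S(3,2) = 23.6738; S(3,3) = 19.5670
  k=4: S(4,0) = 38.1179; S(4,1) = 31.5054; S(4,2) = 26.0400; S(4,3) = 21.5227; S(4,4) = 17.7890
Terminal payoffs V(N, i) = max(S_T - K, 0):
  V(4,0) = 12.607938; V(4,1) = 5.995414; V(4,2) = 0.530000; V(4,3) = 0.000000; V(4,4) = 0.000000
Backward induction: V(k, i) = exp(-r*dt) * [p * V(k+1, i) + (1-p) * V(k+1, i+1)].
  V(3,0) = exp(-r*dt) * [p*12.607938 + (1-p)*5.995414] = 9.211189
  V(3,1) = exp(-r*dt) * [p*5.995414 + (1-p)*0.530000] = 3.199519
  V(3,2) = exp(-r*dt) * [p*0.530000 + (1-p)*0.000000] = 0.259007
  V(3,3) = exp(-r*dt) * [p*0.000000 + (1-p)*0.000000] = 0.000000
  V(2,0) = exp(-r*dt) * [p*9.211189 + (1-p)*3.199519] = 6.128991
  V(2,1) = exp(-r*dt) * [p*3.199519 + (1-p)*0.259007] = 1.695335
  V(2,2) = exp(-r*dt) * [p*0.259007 + (1-p)*0.000000] = 0.126575
  V(1,0) = exp(-r*dt) * [p*6.128991 + (1-p)*1.695335] = 3.857586
  V(1,1) = exp(-r*dt) * [p*1.695335 + (1-p)*0.126575] = 0.892885
  V(0,0) = exp(-r*dt) * [p*3.857586 + (1-p)*0.892885] = 2.339372


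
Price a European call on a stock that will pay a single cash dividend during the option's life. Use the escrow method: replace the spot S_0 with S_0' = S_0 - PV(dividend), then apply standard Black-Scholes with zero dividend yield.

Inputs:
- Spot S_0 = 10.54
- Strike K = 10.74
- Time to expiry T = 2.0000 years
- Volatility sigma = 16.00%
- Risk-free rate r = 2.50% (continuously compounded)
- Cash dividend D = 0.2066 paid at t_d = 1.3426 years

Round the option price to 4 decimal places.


Answer: Price = 0.9892

Derivation:
PV(D) = D * exp(-r * t_d) = 0.2066 * 0.96699205 = 0.19978056
S_0' = S_0 - PV(D) = 10.5400 - 0.19978056 = 10.34021944
d1 = (ln(S_0'/K) + (r + sigma^2/2)*T) / (sigma*sqrt(T)) = 0.16646179
d2 = d1 - sigma*sqrt(T) = -0.05981238
exp(-rT) = 0.95122942
N(d1) = 0.56610322; N(d2) = 0.47615253
C = S_0' * N(d1) - K * exp(-rT) * N(d2) = 10.34021944 * 0.56610322 - 10.7400 * 0.95122942 * 0.47615253 = 0.9892


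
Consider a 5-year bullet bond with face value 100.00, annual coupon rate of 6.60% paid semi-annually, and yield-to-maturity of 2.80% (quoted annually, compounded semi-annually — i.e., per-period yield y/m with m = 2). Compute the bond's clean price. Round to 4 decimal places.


Answer: Price = 117.6153

Derivation:
Coupon per period c = face * coupon_rate / m = 3.300000
Periods per year m = 2; per-period yield y/m = 0.014000
Number of cashflows N = 10
Cashflows (t years, CF_t, discount factor 1/(1+y/m)^(m*t), PV):
  t = 0.5000: CF_t = 3.300000, DF = 0.986193, PV = 3.254438
  t = 1.0000: CF_t = 3.300000, DF = 0.972577, PV = 3.209505
  t = 1.5000: CF_t = 3.300000, DF = 0.959149, PV = 3.165192
  t = 2.0000: CF_t = 3.300000, DF = 0.945906, PV = 3.121491
  t = 2.5000: CF_t = 3.300000, DF = 0.932847, PV = 3.078394
  t = 3.0000: CF_t = 3.300000, DF = 0.919967, PV = 3.035891
  t = 3.5000: CF_t = 3.300000, DF = 0.907265, PV = 2.993976
  t = 4.0000: CF_t = 3.300000, DF = 0.894739, PV = 2.952639
  t = 4.5000: CF_t = 3.300000, DF = 0.882386, PV = 2.911872
  t = 5.0000: CF_t = 103.300000, DF = 0.870203, PV = 89.891944
Price P = sum_t PV_t = 117.615341


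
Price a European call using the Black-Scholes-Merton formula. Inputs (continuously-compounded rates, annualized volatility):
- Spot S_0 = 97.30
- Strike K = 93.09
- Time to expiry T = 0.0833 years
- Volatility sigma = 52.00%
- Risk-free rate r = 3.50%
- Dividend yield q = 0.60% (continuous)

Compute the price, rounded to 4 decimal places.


Answer: Price = 8.1728

Derivation:
d1 = (ln(S/K) + (r - q + 0.5*sigma^2) * T) / (sigma * sqrt(T)) = 0.38585873
d2 = d1 - sigma * sqrt(T) = 0.23577769
exp(-rT) = 0.99708875; exp(-qT) = 0.99950032
C = S_0 * exp(-qT) * N(d1) - K * exp(-rT) * N(d2)
N(d1) = 0.65019935; N(d2) = 0.59319741
C = 97.3000 * 0.99950032 * 0.65019935 - 93.0900 * 0.99708875 * 0.59319741 = 8.1728


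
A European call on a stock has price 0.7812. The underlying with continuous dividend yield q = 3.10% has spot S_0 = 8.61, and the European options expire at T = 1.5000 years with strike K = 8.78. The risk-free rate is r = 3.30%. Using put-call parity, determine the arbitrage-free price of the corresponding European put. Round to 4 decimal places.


Put-call parity: C - P = S_0 * exp(-qT) - K * exp(-rT).
S_0 * exp(-qT) = 8.6100 * 0.95456456 = 8.21880087
K * exp(-rT) = 8.7800 * 0.95170516 = 8.35597129
P = C - S*exp(-qT) + K*exp(-rT)
P = 0.7812 - 8.21880087 + 8.35597129 = 0.9184

Answer: Put price = 0.9184


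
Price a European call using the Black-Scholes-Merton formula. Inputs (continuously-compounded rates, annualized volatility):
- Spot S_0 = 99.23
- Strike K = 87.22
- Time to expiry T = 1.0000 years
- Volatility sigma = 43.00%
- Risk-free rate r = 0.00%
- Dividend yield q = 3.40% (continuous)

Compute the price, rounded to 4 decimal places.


d1 = (ln(S/K) + (r - q + 0.5*sigma^2) * T) / (sigma * sqrt(T)) = 0.43594587
d2 = d1 - sigma * sqrt(T) = 0.00594587
exp(-rT) = 1.00000000; exp(-qT) = 0.96657150
C = S_0 * exp(-qT) * N(d1) - K * exp(-rT) * N(d2)
N(d1) = 0.66856200; N(d2) = 0.50237205
C = 99.2300 * 0.96657150 * 0.66856200 - 87.2200 * 1.00000000 * 0.50237205 = 20.3068

Answer: Price = 20.3068


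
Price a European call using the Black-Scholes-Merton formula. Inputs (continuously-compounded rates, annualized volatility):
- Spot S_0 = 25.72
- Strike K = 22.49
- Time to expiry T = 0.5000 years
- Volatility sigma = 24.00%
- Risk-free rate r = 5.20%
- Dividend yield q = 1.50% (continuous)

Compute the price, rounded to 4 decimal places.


Answer: Price = 4.0174

Derivation:
d1 = (ln(S/K) + (r - q + 0.5*sigma^2) * T) / (sigma * sqrt(T)) = 0.98463519
d2 = d1 - sigma * sqrt(T) = 0.81492957
exp(-rT) = 0.97433509; exp(-qT) = 0.99252805
C = S_0 * exp(-qT) * N(d1) - K * exp(-rT) * N(d2)
N(d1) = 0.83759835; N(d2) = 0.79244369
C = 25.7200 * 0.99252805 * 0.83759835 - 22.4900 * 0.97433509 * 0.79244369 = 4.0174


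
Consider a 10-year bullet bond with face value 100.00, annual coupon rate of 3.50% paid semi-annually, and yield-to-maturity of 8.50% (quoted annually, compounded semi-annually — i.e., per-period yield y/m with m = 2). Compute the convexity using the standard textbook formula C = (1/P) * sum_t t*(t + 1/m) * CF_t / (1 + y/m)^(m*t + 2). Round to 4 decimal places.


Coupon per period c = face * coupon_rate / m = 1.750000
Periods per year m = 2; per-period yield y/m = 0.042500
Number of cashflows N = 20
Cashflows (t years, CF_t, discount factor 1/(1+y/m)^(m*t), PV):
  t = 0.5000: CF_t = 1.750000, DF = 0.959233, PV = 1.678657
  t = 1.0000: CF_t = 1.750000, DF = 0.920127, PV = 1.610223
  t = 1.5000: CF_t = 1.750000, DF = 0.882616, PV = 1.544578
  t = 2.0000: CF_t = 1.750000, DF = 0.846634, PV = 1.481610
  t = 2.5000: CF_t = 1.750000, DF = 0.812119, PV = 1.421208
  t = 3.0000: CF_t = 1.750000, DF = 0.779011, PV = 1.363269
  t = 3.5000: CF_t = 1.750000, DF = 0.747253, PV = 1.307692
  t = 4.0000: CF_t = 1.750000, DF = 0.716789, PV = 1.254381
  t = 4.5000: CF_t = 1.750000, DF = 0.687568, PV = 1.203243
  t = 5.0000: CF_t = 1.750000, DF = 0.659537, PV = 1.154190
  t = 5.5000: CF_t = 1.750000, DF = 0.632650, PV = 1.107137
  t = 6.0000: CF_t = 1.750000, DF = 0.606858, PV = 1.062002
  t = 6.5000: CF_t = 1.750000, DF = 0.582118, PV = 1.018707
  t = 7.0000: CF_t = 1.750000, DF = 0.558387, PV = 0.977177
  t = 7.5000: CF_t = 1.750000, DF = 0.535623, PV = 0.937340
  t = 8.0000: CF_t = 1.750000, DF = 0.513787, PV = 0.899127
  t = 8.5000: CF_t = 1.750000, DF = 0.492841, PV = 0.862472
  t = 9.0000: CF_t = 1.750000, DF = 0.472749, PV = 0.827311
  t = 9.5000: CF_t = 1.750000, DF = 0.453477, PV = 0.793584
  t = 10.0000: CF_t = 101.750000, DF = 0.434989, PV = 44.260177
Price P = sum_t PV_t = 66.764085
Convexity numerator sum_t t*(t + 1/m) * CF_t / (1+y/m)^(m*t + 2):
  t = 0.5000: term = 0.772289
  t = 1.0000: term = 2.222414
  t = 1.5000: term = 4.263625
  t = 2.0000: term = 6.816347
  t = 2.5000: term = 9.807693
  t = 3.0000: term = 13.171003
  t = 3.5000: term = 16.845407
  t = 4.0000: term = 20.775425
  t = 4.5000: term = 24.910582
  t = 5.0000: term = 29.205052
  t = 5.5000: term = 33.617326
  t = 6.0000: term = 38.109896
  t = 6.5000: term = 42.648964
  t = 7.0000: term = 47.204167
  t = 7.5000: term = 51.748315
  t = 8.0000: term = 56.257162
  t = 8.5000: term = 60.709167
  t = 9.0000: term = 65.085297
  t = 9.5000: term = 69.368822
  t = 10.0000: term = 4276.124259
Convexity = (1/P) * sum = 4869.663210 / 66.764085 = 72.938365

Answer: Convexity = 72.9384


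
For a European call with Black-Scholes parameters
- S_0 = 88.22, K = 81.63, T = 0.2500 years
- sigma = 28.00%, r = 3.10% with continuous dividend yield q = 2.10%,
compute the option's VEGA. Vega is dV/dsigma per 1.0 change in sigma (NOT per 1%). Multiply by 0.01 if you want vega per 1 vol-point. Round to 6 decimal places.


d1 = 0.6424060944; d2 = 0.5024060944
phi(d1) = 0.3245611463; exp(-qT) = 0.9947637572; exp(-rT) = 0.9922799538
Vega = S * exp(-qT) * phi(d1) * sqrt(T) = 88.2200 * 0.9947637572 * 0.3245611463 * 0.5000000000 = 14.241428

Answer: Vega = 14.241428


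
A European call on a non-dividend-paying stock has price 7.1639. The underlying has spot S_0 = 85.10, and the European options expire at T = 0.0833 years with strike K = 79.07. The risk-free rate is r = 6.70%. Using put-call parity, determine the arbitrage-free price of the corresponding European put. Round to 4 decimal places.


Put-call parity: C - P = S_0 * exp(-qT) - K * exp(-rT).
S_0 * exp(-qT) = 85.1000 * 1.00000000 = 85.10000000
K * exp(-rT) = 79.0700 * 0.99443445 = 78.62993160
P = C - S*exp(-qT) + K*exp(-rT)
P = 7.1639 - 85.10000000 + 78.62993160 = 0.6938

Answer: Put price = 0.6938


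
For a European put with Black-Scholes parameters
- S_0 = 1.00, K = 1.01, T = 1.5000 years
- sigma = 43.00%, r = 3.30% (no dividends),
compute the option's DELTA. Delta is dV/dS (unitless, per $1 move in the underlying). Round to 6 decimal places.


d1 = 0.3384182163; d2 = -0.1882220784
phi(d1) = 0.3767392491; exp(-qT) = 1.0000000000; exp(-rT) = 0.9517051581
N(-d1) = 0.3675240243
Delta = -exp(-qT) * N(-d1) = -1.0000000000 * 0.3675240243 = -0.367524

Answer: Delta = -0.367524


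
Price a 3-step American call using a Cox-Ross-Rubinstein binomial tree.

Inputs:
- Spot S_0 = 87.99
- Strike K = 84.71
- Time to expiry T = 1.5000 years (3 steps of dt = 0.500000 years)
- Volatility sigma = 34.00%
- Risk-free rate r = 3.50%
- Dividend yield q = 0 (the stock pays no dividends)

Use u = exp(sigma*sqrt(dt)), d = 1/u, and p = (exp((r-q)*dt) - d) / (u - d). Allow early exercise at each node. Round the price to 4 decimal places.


Answer: Price = V(0,0) = 19.0893

Derivation:
dt = T/N = 0.500000
u = exp(sigma*sqrt(dt)) = 1.271778; d = 1/u = 0.786300
p = (exp((r-q)*dt) - d) / (u - d) = 0.476548
Discount per step: exp(-r*dt) = 0.982652
Stock lattice S(k, i) with i counting down-moves:
  k=0: S(0,0) = 87.9900
  k=1: S(1,0) = 111.9038; S(1,1) = 69.1866
  k=2: S(2,0) = 142.3168; S(2,1) = 87.9900; S(2,2) = 54.4014
  k=3: S(3,0) = 180.9955; S(3,1) = 111.9038; S(3,2) = 69.1866; S(3,3) = 42.7759
Terminal payoffs V(N, i) = max(S_T - K, 0):
  V(3,0) = 96.285485; V(3,1) = 27.193789; V(3,2) = 0.000000; V(3,3) = 0.000000
Backward induction: V(k, i) = exp(-r*dt) * [p * V(k+1, i) + (1-p) * V(k+1, i+1)]; then take max(V_cont, immediate exercise) for American.
  V(2,0) = exp(-r*dt) * [p*96.285485 + (1-p)*27.193789] = 59.076361; exercise = 57.606832; V(2,0) = max -> 59.076361
  V(2,1) = exp(-r*dt) * [p*27.193789 + (1-p)*0.000000] = 12.734333; exercise = 3.280000; V(2,1) = max -> 12.734333
  V(2,2) = exp(-r*dt) * [p*0.000000 + (1-p)*0.000000] = 0.000000; exercise = 0.000000; V(2,2) = max -> 0.000000
  V(1,0) = exp(-r*dt) * [p*59.076361 + (1-p)*12.734333] = 34.214508; exercise = 27.193789; V(1,0) = max -> 34.214508
  V(1,1) = exp(-r*dt) * [p*12.734333 + (1-p)*0.000000] = 5.963245; exercise = 0.000000; V(1,1) = max -> 5.963245
  V(0,0) = exp(-r*dt) * [p*34.214508 + (1-p)*5.963245] = 19.089324; exercise = 3.280000; V(0,0) = max -> 19.089324


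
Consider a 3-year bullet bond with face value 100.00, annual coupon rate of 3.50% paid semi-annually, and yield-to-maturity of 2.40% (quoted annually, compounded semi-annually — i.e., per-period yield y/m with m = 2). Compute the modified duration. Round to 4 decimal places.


Answer: Modified duration = 2.8422

Derivation:
Coupon per period c = face * coupon_rate / m = 1.750000
Periods per year m = 2; per-period yield y/m = 0.012000
Number of cashflows N = 6
Cashflows (t years, CF_t, discount factor 1/(1+y/m)^(m*t), PV):
  t = 0.5000: CF_t = 1.750000, DF = 0.988142, PV = 1.729249
  t = 1.0000: CF_t = 1.750000, DF = 0.976425, PV = 1.708744
  t = 1.5000: CF_t = 1.750000, DF = 0.964847, PV = 1.688482
  t = 2.0000: CF_t = 1.750000, DF = 0.953406, PV = 1.668461
  t = 2.5000: CF_t = 1.750000, DF = 0.942101, PV = 1.648677
  t = 3.0000: CF_t = 101.750000, DF = 0.930930, PV = 94.722105
Price P = sum_t PV_t = 103.165718
First compute Macaulay numerator sum_t t * PV_t:
  t * PV_t at t = 0.5000: 0.864625
  t * PV_t at t = 1.0000: 1.708744
  t * PV_t at t = 1.5000: 2.532723
  t * PV_t at t = 2.0000: 3.336922
  t * PV_t at t = 2.5000: 4.121692
  t * PV_t at t = 3.0000: 284.166316
Macaulay duration D = 296.731022 / 103.165718 = 2.876256
Modified duration = D / (1 + y/m) = 2.876256 / (1 + 0.012000) = 2.842150


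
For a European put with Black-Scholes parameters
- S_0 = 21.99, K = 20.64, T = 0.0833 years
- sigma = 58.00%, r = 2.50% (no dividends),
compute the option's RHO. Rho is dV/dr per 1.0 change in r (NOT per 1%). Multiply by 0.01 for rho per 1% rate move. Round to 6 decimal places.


Answer: Rho = -0.650842

Derivation:
d1 = 0.4746196609; d2 = 0.3072215725
phi(d1) = 0.3564467410; exp(-qT) = 1.0000000000; exp(-rT) = 0.9979196669
N(-d2) = 0.3793373633
Rho = -K*T*exp(-rT)*N(-d2) = -20.6400 * 0.0833 * 0.9979196669 * 0.3793373633 = -0.650842


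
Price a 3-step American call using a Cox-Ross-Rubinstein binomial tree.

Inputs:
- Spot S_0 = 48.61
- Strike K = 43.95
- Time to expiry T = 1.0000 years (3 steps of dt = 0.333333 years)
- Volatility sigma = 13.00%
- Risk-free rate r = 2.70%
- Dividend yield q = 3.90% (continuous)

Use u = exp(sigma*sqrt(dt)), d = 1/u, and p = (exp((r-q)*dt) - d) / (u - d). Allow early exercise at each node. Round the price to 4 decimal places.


Answer: Price = V(0,0) = 5.0926

Derivation:
dt = T/N = 0.333333
u = exp(sigma*sqrt(dt)) = 1.077944; d = 1/u = 0.927692
p = (exp((r-q)*dt) - d) / (u - d) = 0.454676
Discount per step: exp(-r*dt) = 0.991040
Stock lattice S(k, i) with i counting down-moves:
  k=0: S(0,0) = 48.6100
  k=1: S(1,0) = 52.3989; S(1,1) = 45.0951
  k=2: S(2,0) = 56.4830; S(2,1) = 48.6100; S(2,2) = 41.8344
  k=3: S(3,0) = 60.8856; S(3,1) = 52.3989; S(3,2) = 45.0951; S(3,3) = 38.8094
Terminal payoffs V(N, i) = max(S_T - K, 0):
  V(3,0) = 16.935550; V(3,1) = 8.448858; V(3,2) = 1.145106; V(3,3) = 0.000000
Backward induction: V(k, i) = exp(-r*dt) * [p * V(k+1, i) + (1-p) * V(k+1, i+1)]; then take max(V_cont, immediate exercise) for American.
  V(2,0) = exp(-r*dt) * [p*16.935550 + (1-p)*8.448858] = 12.197284; exercise = 12.533036; V(2,0) = max -> 12.533036
  V(2,1) = exp(-r*dt) * [p*8.448858 + (1-p)*1.145106] = 4.425935; exercise = 4.660000; V(2,1) = max -> 4.660000
  V(2,2) = exp(-r*dt) * [p*1.145106 + (1-p)*0.000000] = 0.515988; exercise = 0.000000; V(2,2) = max -> 0.515988
  V(1,0) = exp(-r*dt) * [p*12.533036 + (1-p)*4.660000] = 8.165857; exercise = 8.448858; V(1,0) = max -> 8.448858
  V(1,1) = exp(-r*dt) * [p*4.660000 + (1-p)*0.515988] = 2.378667; exercise = 1.145106; V(1,1) = max -> 2.378667
  V(0,0) = exp(-r*dt) * [p*8.448858 + (1-p)*2.378667] = 5.092598; exercise = 4.660000; V(0,0) = max -> 5.092598
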